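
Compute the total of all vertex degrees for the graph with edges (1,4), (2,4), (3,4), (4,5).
8 (handshake: sum of degrees = 2|E| = 2 x 4 = 8)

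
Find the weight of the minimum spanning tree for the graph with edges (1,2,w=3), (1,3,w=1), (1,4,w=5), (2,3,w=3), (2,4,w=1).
5 (MST edges: (1,2,w=3), (1,3,w=1), (2,4,w=1); sum of weights 3 + 1 + 1 = 5)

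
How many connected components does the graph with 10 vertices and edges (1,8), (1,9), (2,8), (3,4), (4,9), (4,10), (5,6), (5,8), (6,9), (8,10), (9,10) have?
2 (components: {1, 2, 3, 4, 5, 6, 8, 9, 10}, {7})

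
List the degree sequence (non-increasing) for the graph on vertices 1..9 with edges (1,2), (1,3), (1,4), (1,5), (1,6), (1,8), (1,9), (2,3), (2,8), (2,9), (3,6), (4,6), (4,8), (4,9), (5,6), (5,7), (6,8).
[7, 5, 4, 4, 4, 3, 3, 3, 1] (degrees: deg(1)=7, deg(2)=4, deg(3)=3, deg(4)=4, deg(5)=3, deg(6)=5, deg(7)=1, deg(8)=4, deg(9)=3)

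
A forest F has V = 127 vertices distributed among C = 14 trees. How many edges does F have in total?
113 (Each of the 14 component trees on V_i vertices has V_i - 1 edges; summing gives V - C = 127 - 14 = 113)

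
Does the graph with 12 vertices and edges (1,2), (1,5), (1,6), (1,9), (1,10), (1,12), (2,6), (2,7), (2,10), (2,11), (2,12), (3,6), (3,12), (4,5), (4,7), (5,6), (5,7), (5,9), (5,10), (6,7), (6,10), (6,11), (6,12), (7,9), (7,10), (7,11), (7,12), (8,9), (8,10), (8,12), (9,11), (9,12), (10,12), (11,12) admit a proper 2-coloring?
No (odd cycle of length 3: 5 -> 1 -> 10 -> 5)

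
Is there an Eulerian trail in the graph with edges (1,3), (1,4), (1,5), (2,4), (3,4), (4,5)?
Yes (the graph is connected and exactly 2 vertices have odd degree: {1, 2}; any Eulerian path must start and end at those)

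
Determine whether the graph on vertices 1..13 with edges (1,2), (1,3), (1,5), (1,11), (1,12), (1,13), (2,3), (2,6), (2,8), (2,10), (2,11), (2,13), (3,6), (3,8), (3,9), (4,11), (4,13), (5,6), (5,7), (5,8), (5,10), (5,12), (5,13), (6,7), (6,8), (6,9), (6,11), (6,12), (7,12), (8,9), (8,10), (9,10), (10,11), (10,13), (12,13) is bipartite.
No (odd cycle of length 3: 13 -> 1 -> 5 -> 13)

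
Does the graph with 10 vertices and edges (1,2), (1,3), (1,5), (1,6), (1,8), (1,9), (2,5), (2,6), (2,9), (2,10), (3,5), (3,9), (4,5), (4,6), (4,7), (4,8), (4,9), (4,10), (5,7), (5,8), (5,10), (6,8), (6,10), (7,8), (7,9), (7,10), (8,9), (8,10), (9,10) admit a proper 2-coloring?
No (odd cycle of length 3: 9 -> 1 -> 2 -> 9)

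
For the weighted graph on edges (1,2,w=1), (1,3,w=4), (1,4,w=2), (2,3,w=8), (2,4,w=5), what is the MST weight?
7 (MST edges: (1,2,w=1), (1,3,w=4), (1,4,w=2); sum of weights 1 + 4 + 2 = 7)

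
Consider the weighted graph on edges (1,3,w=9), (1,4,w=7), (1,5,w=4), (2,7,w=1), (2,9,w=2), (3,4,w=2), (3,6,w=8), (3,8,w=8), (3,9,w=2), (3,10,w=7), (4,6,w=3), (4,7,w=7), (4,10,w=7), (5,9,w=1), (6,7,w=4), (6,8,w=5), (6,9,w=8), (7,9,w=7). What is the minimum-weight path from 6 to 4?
3 (path: 6 -> 4; weights 3 = 3)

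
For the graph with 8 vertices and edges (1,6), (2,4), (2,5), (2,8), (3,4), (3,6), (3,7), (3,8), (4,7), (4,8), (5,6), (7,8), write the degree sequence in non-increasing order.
[4, 4, 4, 3, 3, 3, 2, 1] (degrees: deg(1)=1, deg(2)=3, deg(3)=4, deg(4)=4, deg(5)=2, deg(6)=3, deg(7)=3, deg(8)=4)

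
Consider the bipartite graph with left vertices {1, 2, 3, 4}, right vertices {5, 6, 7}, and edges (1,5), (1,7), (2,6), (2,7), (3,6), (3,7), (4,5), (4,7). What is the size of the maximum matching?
3 (matching: (1,7), (2,6), (4,5); upper bound min(|L|,|R|) = min(4,3) = 3)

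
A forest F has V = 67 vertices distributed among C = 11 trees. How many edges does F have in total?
56 (Each of the 11 component trees on V_i vertices has V_i - 1 edges; summing gives V - C = 67 - 11 = 56)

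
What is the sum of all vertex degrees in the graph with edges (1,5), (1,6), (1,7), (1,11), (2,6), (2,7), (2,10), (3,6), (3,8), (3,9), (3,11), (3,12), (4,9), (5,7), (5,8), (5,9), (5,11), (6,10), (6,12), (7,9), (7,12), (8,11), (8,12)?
46 (handshake: sum of degrees = 2|E| = 2 x 23 = 46)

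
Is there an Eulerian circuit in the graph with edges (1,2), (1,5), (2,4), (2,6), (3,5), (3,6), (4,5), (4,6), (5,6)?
No (2 vertices have odd degree: {2, 4}; Eulerian circuit requires 0)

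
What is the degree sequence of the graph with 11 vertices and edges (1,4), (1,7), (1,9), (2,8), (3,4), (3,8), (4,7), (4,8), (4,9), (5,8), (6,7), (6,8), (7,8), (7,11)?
[6, 5, 5, 3, 2, 2, 2, 1, 1, 1, 0] (degrees: deg(1)=3, deg(2)=1, deg(3)=2, deg(4)=5, deg(5)=1, deg(6)=2, deg(7)=5, deg(8)=6, deg(9)=2, deg(10)=0, deg(11)=1)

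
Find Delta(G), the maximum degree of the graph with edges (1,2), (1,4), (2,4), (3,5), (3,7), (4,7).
3 (attained at vertex 4)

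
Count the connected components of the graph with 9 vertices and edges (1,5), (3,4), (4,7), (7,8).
5 (components: {1, 5}, {2}, {3, 4, 7, 8}, {6}, {9})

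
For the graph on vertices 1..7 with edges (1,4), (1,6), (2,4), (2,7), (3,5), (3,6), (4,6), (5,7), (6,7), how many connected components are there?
1 (components: {1, 2, 3, 4, 5, 6, 7})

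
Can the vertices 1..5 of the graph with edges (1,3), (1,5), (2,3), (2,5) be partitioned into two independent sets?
Yes. Partition: {1, 2, 4}, {3, 5}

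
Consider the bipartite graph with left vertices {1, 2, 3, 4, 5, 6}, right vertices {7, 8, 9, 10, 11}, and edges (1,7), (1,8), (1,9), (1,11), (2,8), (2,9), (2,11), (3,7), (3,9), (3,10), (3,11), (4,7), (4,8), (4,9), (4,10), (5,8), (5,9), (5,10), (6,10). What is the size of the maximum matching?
5 (matching: (1,11), (2,9), (3,10), (4,7), (5,8); upper bound min(|L|,|R|) = min(6,5) = 5)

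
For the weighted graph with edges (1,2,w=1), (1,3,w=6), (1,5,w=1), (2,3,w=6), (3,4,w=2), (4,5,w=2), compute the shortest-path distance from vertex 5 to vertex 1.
1 (path: 5 -> 1; weights 1 = 1)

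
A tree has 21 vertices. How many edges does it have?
20 (A tree on V vertices has V - 1 edges, so 21 - 1 = 20)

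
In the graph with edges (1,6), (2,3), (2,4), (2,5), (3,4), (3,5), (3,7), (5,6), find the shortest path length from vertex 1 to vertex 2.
3 (path: 1 -> 6 -> 5 -> 2, 3 edges)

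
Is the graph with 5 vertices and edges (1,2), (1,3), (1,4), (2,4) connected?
No, it has 2 components: {1, 2, 3, 4}, {5}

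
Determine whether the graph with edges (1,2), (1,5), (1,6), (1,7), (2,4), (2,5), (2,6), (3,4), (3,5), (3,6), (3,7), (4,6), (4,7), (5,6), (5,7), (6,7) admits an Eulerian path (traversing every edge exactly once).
Yes (the graph is connected and exactly 2 vertices have odd degree: {5, 7}; any Eulerian path must start and end at those)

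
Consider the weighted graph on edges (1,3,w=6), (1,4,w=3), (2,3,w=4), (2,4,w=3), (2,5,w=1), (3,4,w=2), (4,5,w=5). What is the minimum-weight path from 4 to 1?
3 (path: 4 -> 1; weights 3 = 3)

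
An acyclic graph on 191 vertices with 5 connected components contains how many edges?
186 (Each of the 5 component trees on V_i vertices has V_i - 1 edges; summing gives V - C = 191 - 5 = 186)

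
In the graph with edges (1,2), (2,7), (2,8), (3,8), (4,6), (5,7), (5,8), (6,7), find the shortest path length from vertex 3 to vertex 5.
2 (path: 3 -> 8 -> 5, 2 edges)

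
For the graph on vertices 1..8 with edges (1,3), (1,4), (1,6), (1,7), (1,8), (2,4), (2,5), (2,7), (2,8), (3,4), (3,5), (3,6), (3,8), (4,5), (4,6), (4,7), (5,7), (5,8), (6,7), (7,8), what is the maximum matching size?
4 (matching: (1,4), (2,5), (3,8), (6,7); upper bound floor(n/2) = floor(8/2) = 4)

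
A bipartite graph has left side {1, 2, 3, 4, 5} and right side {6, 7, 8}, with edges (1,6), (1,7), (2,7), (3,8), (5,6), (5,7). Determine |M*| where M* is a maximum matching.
3 (matching: (1,7), (3,8), (5,6); upper bound min(|L|,|R|) = min(5,3) = 3)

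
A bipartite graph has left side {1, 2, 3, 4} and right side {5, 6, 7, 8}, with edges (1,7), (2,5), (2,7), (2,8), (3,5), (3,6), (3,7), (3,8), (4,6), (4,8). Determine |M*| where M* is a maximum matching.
4 (matching: (1,7), (2,8), (3,5), (4,6); upper bound min(|L|,|R|) = min(4,4) = 4)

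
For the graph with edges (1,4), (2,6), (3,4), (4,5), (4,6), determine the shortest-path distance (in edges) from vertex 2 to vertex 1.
3 (path: 2 -> 6 -> 4 -> 1, 3 edges)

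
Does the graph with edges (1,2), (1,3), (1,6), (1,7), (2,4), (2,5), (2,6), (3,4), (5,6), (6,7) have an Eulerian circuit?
Yes (the graph is connected and all 7 vertices have even degree)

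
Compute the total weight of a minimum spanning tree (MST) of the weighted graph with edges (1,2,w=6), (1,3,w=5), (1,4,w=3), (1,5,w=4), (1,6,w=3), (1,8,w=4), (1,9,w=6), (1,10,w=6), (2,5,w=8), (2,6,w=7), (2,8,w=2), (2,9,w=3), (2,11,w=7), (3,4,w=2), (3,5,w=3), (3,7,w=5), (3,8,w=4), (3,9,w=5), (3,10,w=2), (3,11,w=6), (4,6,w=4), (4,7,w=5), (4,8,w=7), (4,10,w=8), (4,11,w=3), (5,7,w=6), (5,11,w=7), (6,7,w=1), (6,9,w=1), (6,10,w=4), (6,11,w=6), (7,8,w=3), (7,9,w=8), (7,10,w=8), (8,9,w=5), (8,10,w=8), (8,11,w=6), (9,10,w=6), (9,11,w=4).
23 (MST edges: (1,4,w=3), (1,6,w=3), (2,8,w=2), (2,9,w=3), (3,4,w=2), (3,5,w=3), (3,10,w=2), (4,11,w=3), (6,7,w=1), (6,9,w=1); sum of weights 3 + 3 + 2 + 3 + 2 + 3 + 2 + 3 + 1 + 1 = 23)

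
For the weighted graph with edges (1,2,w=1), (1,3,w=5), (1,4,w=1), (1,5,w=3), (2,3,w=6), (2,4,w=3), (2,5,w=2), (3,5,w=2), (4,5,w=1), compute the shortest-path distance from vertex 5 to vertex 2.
2 (path: 5 -> 2; weights 2 = 2)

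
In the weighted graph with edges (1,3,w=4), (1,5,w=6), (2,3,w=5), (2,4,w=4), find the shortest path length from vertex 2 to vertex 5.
15 (path: 2 -> 3 -> 1 -> 5; weights 5 + 4 + 6 = 15)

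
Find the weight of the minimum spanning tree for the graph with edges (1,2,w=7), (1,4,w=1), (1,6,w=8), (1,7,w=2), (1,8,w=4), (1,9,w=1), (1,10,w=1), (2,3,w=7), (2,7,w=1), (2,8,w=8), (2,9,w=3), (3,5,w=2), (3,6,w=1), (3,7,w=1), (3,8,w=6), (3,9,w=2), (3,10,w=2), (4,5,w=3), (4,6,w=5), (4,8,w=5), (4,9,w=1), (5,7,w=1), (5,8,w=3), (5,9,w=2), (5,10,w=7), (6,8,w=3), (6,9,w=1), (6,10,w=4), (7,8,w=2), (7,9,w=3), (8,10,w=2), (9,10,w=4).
10 (MST edges: (1,4,w=1), (1,9,w=1), (1,10,w=1), (2,7,w=1), (3,6,w=1), (3,7,w=1), (5,7,w=1), (6,9,w=1), (7,8,w=2); sum of weights 1 + 1 + 1 + 1 + 1 + 1 + 1 + 1 + 2 = 10)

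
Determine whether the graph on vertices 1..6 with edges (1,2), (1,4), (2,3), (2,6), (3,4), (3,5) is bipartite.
Yes. Partition: {1, 3, 6}, {2, 4, 5}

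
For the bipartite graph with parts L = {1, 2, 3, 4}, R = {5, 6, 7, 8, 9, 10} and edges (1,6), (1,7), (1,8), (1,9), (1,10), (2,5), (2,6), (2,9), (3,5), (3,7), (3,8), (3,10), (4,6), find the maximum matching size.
4 (matching: (1,10), (2,9), (3,8), (4,6); upper bound min(|L|,|R|) = min(4,6) = 4)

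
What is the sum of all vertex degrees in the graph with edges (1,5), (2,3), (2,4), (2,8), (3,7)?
10 (handshake: sum of degrees = 2|E| = 2 x 5 = 10)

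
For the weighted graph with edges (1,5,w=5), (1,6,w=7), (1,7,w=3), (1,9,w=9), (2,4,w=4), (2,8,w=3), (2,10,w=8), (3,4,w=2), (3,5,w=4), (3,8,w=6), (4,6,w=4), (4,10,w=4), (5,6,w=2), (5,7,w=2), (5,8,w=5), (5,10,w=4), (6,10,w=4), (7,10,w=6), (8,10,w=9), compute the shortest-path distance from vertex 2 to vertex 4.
4 (path: 2 -> 4; weights 4 = 4)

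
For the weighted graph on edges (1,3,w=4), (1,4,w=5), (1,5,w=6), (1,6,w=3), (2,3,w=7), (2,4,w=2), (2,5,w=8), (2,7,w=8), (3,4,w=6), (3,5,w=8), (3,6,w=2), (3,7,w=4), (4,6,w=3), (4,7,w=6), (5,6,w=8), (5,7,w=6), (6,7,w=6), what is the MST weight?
20 (MST edges: (1,5,w=6), (1,6,w=3), (2,4,w=2), (3,6,w=2), (3,7,w=4), (4,6,w=3); sum of weights 6 + 3 + 2 + 2 + 4 + 3 = 20)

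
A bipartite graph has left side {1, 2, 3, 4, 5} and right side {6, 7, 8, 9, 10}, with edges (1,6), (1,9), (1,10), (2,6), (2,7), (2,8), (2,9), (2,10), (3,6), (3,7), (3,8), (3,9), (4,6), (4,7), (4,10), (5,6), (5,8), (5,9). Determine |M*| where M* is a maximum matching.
5 (matching: (1,10), (2,9), (3,8), (4,7), (5,6); upper bound min(|L|,|R|) = min(5,5) = 5)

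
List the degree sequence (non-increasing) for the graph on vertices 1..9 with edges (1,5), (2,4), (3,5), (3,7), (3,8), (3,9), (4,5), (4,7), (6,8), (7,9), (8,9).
[4, 3, 3, 3, 3, 3, 1, 1, 1] (degrees: deg(1)=1, deg(2)=1, deg(3)=4, deg(4)=3, deg(5)=3, deg(6)=1, deg(7)=3, deg(8)=3, deg(9)=3)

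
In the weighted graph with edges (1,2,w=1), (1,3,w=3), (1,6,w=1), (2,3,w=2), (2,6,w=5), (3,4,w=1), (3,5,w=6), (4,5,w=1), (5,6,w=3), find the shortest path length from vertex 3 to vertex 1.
3 (path: 3 -> 1; weights 3 = 3)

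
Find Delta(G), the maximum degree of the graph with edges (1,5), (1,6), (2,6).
2 (attained at vertices 1, 6)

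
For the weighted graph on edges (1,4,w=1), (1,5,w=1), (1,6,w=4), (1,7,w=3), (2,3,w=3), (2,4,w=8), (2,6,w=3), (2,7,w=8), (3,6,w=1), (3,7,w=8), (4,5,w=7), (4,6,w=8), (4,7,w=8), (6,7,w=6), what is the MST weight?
13 (MST edges: (1,4,w=1), (1,5,w=1), (1,6,w=4), (1,7,w=3), (2,3,w=3), (3,6,w=1); sum of weights 1 + 1 + 4 + 3 + 3 + 1 = 13)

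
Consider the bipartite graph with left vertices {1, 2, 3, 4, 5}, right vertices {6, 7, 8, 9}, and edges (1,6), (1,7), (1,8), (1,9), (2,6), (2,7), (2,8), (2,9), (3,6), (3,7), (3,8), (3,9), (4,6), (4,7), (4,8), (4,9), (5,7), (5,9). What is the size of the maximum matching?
4 (matching: (1,9), (2,8), (3,7), (4,6); upper bound min(|L|,|R|) = min(5,4) = 4)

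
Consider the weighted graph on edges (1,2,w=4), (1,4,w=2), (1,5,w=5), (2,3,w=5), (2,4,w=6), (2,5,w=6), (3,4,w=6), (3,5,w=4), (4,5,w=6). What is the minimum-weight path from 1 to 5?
5 (path: 1 -> 5; weights 5 = 5)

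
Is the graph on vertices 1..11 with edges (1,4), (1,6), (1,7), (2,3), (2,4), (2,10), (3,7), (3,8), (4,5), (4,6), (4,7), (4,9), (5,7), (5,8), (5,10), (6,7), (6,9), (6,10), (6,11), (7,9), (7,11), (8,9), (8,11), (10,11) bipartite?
No (odd cycle of length 3: 6 -> 1 -> 4 -> 6)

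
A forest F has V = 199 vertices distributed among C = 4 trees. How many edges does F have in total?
195 (Each of the 4 component trees on V_i vertices has V_i - 1 edges; summing gives V - C = 199 - 4 = 195)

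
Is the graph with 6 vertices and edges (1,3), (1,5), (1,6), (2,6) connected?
No, it has 2 components: {1, 2, 3, 5, 6}, {4}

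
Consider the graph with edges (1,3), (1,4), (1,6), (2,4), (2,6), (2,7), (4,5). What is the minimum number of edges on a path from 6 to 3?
2 (path: 6 -> 1 -> 3, 2 edges)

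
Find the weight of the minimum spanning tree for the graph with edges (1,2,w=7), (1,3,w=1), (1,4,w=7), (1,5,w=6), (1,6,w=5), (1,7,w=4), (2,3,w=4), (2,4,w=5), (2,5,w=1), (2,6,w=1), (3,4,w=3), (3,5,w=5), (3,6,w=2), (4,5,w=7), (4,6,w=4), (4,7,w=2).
10 (MST edges: (1,3,w=1), (2,5,w=1), (2,6,w=1), (3,4,w=3), (3,6,w=2), (4,7,w=2); sum of weights 1 + 1 + 1 + 3 + 2 + 2 = 10)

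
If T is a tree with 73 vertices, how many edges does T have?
72 (A tree on V vertices has V - 1 edges, so 73 - 1 = 72)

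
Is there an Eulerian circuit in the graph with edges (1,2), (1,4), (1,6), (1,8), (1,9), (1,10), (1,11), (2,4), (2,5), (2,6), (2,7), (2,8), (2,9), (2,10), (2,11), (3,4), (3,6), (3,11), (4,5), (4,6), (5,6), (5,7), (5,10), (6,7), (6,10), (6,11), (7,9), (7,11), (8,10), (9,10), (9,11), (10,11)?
No (10 vertices have odd degree: {1, 2, 3, 4, 5, 7, 8, 9, 10, 11}; Eulerian circuit requires 0)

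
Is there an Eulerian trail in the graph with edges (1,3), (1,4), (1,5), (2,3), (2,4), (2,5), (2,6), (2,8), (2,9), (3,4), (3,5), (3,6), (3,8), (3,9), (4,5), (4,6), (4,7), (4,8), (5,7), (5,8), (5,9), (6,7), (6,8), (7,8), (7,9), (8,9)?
No (8 vertices have odd degree: {1, 3, 4, 5, 6, 7, 8, 9}; Eulerian path requires 0 or 2)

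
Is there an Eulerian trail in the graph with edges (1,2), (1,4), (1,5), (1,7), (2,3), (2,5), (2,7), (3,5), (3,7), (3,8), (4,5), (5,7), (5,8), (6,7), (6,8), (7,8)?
Yes — and in fact it has an Eulerian circuit (the graph is connected and all 8 vertices have even degree)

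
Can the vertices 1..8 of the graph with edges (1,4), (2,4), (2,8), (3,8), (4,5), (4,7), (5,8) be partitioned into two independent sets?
Yes. Partition: {1, 2, 3, 5, 6, 7}, {4, 8}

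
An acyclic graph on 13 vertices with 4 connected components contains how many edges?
9 (Each of the 4 component trees on V_i vertices has V_i - 1 edges; summing gives V - C = 13 - 4 = 9)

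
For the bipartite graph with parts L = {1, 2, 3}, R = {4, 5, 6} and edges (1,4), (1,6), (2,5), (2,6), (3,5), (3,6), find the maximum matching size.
3 (matching: (1,4), (2,5), (3,6); upper bound min(|L|,|R|) = min(3,3) = 3)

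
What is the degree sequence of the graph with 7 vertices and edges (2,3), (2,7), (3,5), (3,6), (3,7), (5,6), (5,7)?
[4, 3, 3, 2, 2, 0, 0] (degrees: deg(1)=0, deg(2)=2, deg(3)=4, deg(4)=0, deg(5)=3, deg(6)=2, deg(7)=3)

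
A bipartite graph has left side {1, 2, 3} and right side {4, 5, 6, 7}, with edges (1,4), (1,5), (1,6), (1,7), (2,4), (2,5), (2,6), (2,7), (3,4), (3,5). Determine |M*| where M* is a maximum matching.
3 (matching: (1,7), (2,6), (3,5); upper bound min(|L|,|R|) = min(3,4) = 3)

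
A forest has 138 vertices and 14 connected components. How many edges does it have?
124 (Each of the 14 component trees on V_i vertices has V_i - 1 edges; summing gives V - C = 138 - 14 = 124)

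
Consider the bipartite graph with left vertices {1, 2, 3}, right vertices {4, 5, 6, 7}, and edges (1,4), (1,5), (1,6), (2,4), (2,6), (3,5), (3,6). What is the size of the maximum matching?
3 (matching: (1,6), (2,4), (3,5); upper bound min(|L|,|R|) = min(3,4) = 3)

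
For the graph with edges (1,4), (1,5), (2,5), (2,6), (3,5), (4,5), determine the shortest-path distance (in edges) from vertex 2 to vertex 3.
2 (path: 2 -> 5 -> 3, 2 edges)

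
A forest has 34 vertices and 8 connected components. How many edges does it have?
26 (Each of the 8 component trees on V_i vertices has V_i - 1 edges; summing gives V - C = 34 - 8 = 26)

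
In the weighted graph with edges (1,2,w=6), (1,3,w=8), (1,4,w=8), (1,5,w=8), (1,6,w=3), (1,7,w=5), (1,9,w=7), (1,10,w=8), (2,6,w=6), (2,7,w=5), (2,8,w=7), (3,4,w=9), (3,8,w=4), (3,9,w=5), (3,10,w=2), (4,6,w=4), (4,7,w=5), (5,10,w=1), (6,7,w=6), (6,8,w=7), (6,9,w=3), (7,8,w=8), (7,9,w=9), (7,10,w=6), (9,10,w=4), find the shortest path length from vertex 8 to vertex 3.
4 (path: 8 -> 3; weights 4 = 4)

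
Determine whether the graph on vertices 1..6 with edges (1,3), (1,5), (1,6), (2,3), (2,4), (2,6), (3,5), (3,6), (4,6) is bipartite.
No (odd cycle of length 3: 3 -> 1 -> 5 -> 3)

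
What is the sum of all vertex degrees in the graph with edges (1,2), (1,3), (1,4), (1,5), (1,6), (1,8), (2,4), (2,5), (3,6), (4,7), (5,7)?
22 (handshake: sum of degrees = 2|E| = 2 x 11 = 22)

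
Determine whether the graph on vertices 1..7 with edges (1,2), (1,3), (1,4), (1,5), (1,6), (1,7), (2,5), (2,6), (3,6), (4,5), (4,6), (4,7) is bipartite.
No (odd cycle of length 3: 4 -> 1 -> 7 -> 4)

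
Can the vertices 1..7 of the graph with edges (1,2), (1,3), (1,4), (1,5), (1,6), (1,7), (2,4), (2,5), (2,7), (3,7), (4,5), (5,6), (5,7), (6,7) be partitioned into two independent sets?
No (odd cycle of length 3: 4 -> 1 -> 2 -> 4)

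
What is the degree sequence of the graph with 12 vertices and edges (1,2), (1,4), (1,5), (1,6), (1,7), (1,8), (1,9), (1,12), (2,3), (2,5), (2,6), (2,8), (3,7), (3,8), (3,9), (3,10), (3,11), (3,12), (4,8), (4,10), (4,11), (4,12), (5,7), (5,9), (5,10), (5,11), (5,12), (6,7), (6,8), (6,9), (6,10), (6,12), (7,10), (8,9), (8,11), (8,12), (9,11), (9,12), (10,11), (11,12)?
[8, 8, 8, 7, 7, 7, 7, 7, 6, 5, 5, 5] (degrees: deg(1)=8, deg(2)=5, deg(3)=7, deg(4)=5, deg(5)=7, deg(6)=7, deg(7)=5, deg(8)=8, deg(9)=7, deg(10)=6, deg(11)=7, deg(12)=8)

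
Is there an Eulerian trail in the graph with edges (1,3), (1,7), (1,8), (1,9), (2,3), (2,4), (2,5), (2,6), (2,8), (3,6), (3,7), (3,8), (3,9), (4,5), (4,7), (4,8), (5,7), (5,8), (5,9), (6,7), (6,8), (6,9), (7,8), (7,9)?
No (6 vertices have odd degree: {2, 5, 6, 7, 8, 9}; Eulerian path requires 0 or 2)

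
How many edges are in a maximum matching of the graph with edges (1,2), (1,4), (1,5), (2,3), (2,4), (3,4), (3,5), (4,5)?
2 (matching: (1,5), (2,4); upper bound floor(n/2) = floor(5/2) = 2)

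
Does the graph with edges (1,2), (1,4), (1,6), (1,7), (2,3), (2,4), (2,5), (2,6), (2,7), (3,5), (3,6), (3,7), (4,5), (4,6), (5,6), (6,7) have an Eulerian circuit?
Yes (the graph is connected and all 7 vertices have even degree)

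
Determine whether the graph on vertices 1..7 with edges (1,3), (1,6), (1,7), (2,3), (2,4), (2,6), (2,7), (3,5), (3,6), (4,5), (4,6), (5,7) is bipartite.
No (odd cycle of length 3: 6 -> 1 -> 3 -> 6)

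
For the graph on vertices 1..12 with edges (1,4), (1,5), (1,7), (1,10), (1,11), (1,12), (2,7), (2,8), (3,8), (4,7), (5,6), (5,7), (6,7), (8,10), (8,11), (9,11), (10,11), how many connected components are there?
1 (components: {1, 2, 3, 4, 5, 6, 7, 8, 9, 10, 11, 12})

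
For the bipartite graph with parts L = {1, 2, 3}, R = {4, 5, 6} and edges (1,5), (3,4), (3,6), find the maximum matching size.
2 (matching: (1,5), (3,6); upper bound min(|L|,|R|) = min(3,3) = 3)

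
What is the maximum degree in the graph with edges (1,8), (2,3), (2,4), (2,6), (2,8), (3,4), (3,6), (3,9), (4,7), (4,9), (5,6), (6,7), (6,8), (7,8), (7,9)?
5 (attained at vertex 6)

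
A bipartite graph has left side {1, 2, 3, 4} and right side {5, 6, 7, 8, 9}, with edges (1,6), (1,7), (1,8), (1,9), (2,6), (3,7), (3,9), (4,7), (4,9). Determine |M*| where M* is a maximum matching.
4 (matching: (1,8), (2,6), (3,9), (4,7); upper bound min(|L|,|R|) = min(4,5) = 4)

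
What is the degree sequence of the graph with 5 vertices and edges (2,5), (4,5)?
[2, 1, 1, 0, 0] (degrees: deg(1)=0, deg(2)=1, deg(3)=0, deg(4)=1, deg(5)=2)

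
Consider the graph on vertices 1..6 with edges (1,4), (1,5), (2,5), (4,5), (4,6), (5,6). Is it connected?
No, it has 2 components: {1, 2, 4, 5, 6}, {3}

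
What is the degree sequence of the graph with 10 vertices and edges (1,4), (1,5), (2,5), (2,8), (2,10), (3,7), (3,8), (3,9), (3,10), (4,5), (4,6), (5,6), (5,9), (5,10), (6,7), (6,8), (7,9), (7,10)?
[6, 4, 4, 4, 4, 3, 3, 3, 3, 2] (degrees: deg(1)=2, deg(2)=3, deg(3)=4, deg(4)=3, deg(5)=6, deg(6)=4, deg(7)=4, deg(8)=3, deg(9)=3, deg(10)=4)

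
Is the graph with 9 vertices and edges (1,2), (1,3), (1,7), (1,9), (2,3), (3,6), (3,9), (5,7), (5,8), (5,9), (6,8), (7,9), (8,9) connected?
No, it has 2 components: {1, 2, 3, 5, 6, 7, 8, 9}, {4}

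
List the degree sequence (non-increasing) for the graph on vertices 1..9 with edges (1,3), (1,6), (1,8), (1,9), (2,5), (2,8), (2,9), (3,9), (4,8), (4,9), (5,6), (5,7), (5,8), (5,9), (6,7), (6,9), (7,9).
[7, 5, 4, 4, 4, 3, 3, 2, 2] (degrees: deg(1)=4, deg(2)=3, deg(3)=2, deg(4)=2, deg(5)=5, deg(6)=4, deg(7)=3, deg(8)=4, deg(9)=7)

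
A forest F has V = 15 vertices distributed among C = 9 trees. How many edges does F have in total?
6 (Each of the 9 component trees on V_i vertices has V_i - 1 edges; summing gives V - C = 15 - 9 = 6)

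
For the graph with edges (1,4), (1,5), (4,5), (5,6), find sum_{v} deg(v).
8 (handshake: sum of degrees = 2|E| = 2 x 4 = 8)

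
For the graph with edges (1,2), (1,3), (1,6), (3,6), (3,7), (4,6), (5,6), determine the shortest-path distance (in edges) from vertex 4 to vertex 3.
2 (path: 4 -> 6 -> 3, 2 edges)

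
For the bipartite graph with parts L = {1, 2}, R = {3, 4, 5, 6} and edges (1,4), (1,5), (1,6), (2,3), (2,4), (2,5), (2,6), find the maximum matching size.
2 (matching: (1,6), (2,5); upper bound min(|L|,|R|) = min(2,4) = 2)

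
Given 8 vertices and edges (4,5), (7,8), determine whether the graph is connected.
No, it has 6 components: {1}, {2}, {3}, {4, 5}, {6}, {7, 8}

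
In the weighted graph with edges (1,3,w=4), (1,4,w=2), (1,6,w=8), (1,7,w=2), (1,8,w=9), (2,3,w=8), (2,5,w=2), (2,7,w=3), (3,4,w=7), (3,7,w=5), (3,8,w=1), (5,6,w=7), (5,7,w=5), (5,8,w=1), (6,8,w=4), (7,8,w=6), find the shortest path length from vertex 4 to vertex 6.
10 (path: 4 -> 1 -> 6; weights 2 + 8 = 10)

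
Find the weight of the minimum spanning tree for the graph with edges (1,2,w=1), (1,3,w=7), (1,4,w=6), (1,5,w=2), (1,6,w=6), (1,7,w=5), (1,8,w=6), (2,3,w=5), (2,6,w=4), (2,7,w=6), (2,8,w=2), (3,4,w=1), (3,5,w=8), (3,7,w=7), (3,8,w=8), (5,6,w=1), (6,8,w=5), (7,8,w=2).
14 (MST edges: (1,2,w=1), (1,5,w=2), (2,3,w=5), (2,8,w=2), (3,4,w=1), (5,6,w=1), (7,8,w=2); sum of weights 1 + 2 + 5 + 2 + 1 + 1 + 2 = 14)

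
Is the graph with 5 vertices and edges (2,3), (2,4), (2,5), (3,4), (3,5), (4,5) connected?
No, it has 2 components: {1}, {2, 3, 4, 5}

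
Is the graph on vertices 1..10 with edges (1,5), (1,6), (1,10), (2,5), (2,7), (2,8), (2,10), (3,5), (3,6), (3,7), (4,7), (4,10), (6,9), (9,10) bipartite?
Yes. Partition: {1, 2, 3, 4, 9}, {5, 6, 7, 8, 10}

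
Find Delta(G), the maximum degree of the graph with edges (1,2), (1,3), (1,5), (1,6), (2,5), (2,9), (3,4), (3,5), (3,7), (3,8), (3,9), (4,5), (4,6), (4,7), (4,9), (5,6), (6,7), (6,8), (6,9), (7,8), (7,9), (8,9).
6 (attained at vertices 3, 6, 9)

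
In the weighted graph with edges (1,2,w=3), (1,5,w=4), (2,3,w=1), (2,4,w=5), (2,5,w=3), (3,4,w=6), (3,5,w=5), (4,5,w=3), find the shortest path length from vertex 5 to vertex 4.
3 (path: 5 -> 4; weights 3 = 3)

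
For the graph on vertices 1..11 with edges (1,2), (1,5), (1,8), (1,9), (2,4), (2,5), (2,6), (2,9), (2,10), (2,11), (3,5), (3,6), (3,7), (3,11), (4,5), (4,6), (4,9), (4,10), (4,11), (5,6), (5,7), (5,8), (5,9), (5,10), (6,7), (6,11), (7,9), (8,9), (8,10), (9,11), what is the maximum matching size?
5 (matching: (1,8), (3,7), (4,10), (5,9), (6,11); upper bound floor(n/2) = floor(11/2) = 5)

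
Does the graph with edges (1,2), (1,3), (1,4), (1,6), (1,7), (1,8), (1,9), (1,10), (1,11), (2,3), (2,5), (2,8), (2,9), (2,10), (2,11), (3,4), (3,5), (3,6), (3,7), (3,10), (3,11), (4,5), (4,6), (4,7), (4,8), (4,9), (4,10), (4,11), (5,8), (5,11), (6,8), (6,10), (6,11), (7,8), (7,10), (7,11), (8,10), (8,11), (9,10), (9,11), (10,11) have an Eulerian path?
No (6 vertices have odd degree: {1, 2, 4, 5, 9, 10}; Eulerian path requires 0 or 2)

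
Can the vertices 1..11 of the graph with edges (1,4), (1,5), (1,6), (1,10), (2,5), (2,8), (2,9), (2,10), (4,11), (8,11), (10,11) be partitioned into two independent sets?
Yes. Partition: {1, 2, 3, 7, 11}, {4, 5, 6, 8, 9, 10}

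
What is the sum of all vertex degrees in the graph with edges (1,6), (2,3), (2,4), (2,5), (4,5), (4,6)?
12 (handshake: sum of degrees = 2|E| = 2 x 6 = 12)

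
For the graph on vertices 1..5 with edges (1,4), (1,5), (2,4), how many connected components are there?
2 (components: {1, 2, 4, 5}, {3})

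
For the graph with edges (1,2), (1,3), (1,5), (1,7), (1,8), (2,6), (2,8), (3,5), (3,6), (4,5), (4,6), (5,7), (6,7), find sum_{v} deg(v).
26 (handshake: sum of degrees = 2|E| = 2 x 13 = 26)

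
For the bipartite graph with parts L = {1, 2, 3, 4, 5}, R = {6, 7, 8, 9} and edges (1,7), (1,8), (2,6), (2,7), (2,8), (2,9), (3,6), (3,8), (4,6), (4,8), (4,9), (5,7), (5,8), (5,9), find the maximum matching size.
4 (matching: (1,8), (2,9), (3,6), (5,7); upper bound min(|L|,|R|) = min(5,4) = 4)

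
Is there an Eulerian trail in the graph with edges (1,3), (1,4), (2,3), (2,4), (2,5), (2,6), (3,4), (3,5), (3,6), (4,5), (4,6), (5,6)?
Yes (the graph is connected and exactly 2 vertices have odd degree: {3, 4}; any Eulerian path must start and end at those)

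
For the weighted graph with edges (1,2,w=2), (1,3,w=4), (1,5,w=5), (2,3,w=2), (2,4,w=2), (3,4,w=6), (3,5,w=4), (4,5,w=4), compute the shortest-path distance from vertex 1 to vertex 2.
2 (path: 1 -> 2; weights 2 = 2)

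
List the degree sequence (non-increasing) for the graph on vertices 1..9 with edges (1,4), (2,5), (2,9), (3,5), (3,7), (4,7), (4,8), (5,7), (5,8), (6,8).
[4, 3, 3, 3, 2, 2, 1, 1, 1] (degrees: deg(1)=1, deg(2)=2, deg(3)=2, deg(4)=3, deg(5)=4, deg(6)=1, deg(7)=3, deg(8)=3, deg(9)=1)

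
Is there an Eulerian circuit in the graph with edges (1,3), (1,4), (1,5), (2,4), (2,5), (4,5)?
No (4 vertices have odd degree: {1, 3, 4, 5}; Eulerian circuit requires 0)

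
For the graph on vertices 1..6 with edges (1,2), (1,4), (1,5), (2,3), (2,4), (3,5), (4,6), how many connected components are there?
1 (components: {1, 2, 3, 4, 5, 6})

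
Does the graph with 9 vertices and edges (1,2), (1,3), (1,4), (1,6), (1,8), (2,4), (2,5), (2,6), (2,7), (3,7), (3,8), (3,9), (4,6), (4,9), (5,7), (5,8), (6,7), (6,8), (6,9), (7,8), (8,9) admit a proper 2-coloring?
No (odd cycle of length 3: 8 -> 1 -> 3 -> 8)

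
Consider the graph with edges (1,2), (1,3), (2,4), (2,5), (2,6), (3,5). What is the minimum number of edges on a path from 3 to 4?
3 (path: 3 -> 1 -> 2 -> 4, 3 edges)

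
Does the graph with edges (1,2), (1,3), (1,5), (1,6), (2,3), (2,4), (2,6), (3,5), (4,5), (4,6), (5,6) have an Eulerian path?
Yes (the graph is connected and exactly 2 vertices have odd degree: {3, 4}; any Eulerian path must start and end at those)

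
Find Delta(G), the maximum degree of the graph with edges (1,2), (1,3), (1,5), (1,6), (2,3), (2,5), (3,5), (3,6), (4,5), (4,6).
4 (attained at vertices 1, 3, 5)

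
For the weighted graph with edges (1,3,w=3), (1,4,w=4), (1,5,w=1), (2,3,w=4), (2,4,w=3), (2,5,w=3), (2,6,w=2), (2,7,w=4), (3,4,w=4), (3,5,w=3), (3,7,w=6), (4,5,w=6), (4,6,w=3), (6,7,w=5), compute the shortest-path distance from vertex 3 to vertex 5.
3 (path: 3 -> 5; weights 3 = 3)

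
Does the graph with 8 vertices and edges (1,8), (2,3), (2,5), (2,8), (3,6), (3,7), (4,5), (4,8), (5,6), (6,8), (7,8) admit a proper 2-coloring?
Yes. Partition: {1, 2, 4, 6, 7}, {3, 5, 8}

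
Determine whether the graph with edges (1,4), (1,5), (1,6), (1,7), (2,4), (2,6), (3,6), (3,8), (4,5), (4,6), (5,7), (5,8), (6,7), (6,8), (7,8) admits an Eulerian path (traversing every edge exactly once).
Yes — and in fact it has an Eulerian circuit (the graph is connected and all 8 vertices have even degree)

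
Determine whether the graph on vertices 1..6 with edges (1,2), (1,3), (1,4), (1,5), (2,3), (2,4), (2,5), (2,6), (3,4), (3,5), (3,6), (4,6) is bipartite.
No (odd cycle of length 3: 5 -> 1 -> 2 -> 5)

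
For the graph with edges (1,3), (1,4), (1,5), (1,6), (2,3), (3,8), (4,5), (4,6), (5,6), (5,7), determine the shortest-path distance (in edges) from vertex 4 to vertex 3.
2 (path: 4 -> 1 -> 3, 2 edges)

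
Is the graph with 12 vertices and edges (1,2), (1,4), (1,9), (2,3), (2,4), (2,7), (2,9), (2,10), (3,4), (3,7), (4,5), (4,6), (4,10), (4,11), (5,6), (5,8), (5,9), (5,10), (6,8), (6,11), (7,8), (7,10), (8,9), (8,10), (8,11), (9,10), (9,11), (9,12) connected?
Yes (BFS from 1 visits [1, 2, 4, 9, 3, 7, 10, 5, 6, 11, 8, 12] — all 12 vertices reached)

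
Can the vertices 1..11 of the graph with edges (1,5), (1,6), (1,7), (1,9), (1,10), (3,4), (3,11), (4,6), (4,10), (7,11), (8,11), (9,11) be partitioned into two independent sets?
Yes. Partition: {1, 2, 4, 11}, {3, 5, 6, 7, 8, 9, 10}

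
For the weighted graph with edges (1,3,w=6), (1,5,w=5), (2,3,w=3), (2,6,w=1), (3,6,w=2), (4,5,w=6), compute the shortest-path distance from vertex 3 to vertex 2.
3 (path: 3 -> 2; weights 3 = 3)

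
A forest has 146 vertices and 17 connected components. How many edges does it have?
129 (Each of the 17 component trees on V_i vertices has V_i - 1 edges; summing gives V - C = 146 - 17 = 129)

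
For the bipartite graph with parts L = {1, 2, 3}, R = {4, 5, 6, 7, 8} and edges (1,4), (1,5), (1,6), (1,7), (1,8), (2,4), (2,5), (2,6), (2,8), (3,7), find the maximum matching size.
3 (matching: (1,8), (2,6), (3,7); upper bound min(|L|,|R|) = min(3,5) = 3)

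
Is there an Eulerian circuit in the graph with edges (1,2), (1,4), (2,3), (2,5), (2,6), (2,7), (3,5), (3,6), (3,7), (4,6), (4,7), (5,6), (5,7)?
No (2 vertices have odd degree: {2, 4}; Eulerian circuit requires 0)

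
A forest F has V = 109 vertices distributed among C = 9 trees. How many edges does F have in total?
100 (Each of the 9 component trees on V_i vertices has V_i - 1 edges; summing gives V - C = 109 - 9 = 100)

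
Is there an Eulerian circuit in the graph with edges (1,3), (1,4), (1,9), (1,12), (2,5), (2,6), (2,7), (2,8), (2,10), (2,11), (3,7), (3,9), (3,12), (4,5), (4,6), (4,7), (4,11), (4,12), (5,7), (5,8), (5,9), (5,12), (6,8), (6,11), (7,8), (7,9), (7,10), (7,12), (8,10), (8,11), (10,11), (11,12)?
Yes (the graph is connected and all 12 vertices have even degree)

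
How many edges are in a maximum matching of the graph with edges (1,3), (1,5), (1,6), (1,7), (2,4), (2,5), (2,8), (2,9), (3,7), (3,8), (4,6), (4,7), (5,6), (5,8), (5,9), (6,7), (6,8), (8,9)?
4 (matching: (1,7), (2,4), (5,9), (6,8); upper bound floor(n/2) = floor(9/2) = 4)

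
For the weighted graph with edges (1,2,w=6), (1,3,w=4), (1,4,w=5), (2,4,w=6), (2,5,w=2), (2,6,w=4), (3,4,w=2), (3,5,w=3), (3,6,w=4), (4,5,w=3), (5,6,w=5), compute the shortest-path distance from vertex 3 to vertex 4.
2 (path: 3 -> 4; weights 2 = 2)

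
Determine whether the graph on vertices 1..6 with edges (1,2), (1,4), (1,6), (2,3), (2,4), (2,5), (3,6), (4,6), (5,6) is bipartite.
No (odd cycle of length 3: 6 -> 1 -> 4 -> 6)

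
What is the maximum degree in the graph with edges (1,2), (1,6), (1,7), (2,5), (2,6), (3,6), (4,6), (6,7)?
5 (attained at vertex 6)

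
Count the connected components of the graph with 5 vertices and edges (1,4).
4 (components: {1, 4}, {2}, {3}, {5})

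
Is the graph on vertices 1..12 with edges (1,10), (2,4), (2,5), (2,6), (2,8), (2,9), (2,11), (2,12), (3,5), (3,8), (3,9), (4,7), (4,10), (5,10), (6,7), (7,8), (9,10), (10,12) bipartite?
Yes. Partition: {1, 4, 5, 6, 8, 9, 11, 12}, {2, 3, 7, 10}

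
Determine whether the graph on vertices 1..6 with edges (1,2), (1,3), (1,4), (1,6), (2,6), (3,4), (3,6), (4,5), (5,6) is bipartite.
No (odd cycle of length 3: 3 -> 1 -> 4 -> 3)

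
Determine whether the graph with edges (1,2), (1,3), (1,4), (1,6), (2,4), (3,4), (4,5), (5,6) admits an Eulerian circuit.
Yes (the graph is connected and all 6 vertices have even degree)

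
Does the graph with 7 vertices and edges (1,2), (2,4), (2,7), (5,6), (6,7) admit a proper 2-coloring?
Yes. Partition: {1, 3, 4, 5, 7}, {2, 6}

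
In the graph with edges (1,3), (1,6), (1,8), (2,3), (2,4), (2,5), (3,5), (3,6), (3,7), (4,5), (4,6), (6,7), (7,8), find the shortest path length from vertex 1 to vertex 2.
2 (path: 1 -> 3 -> 2, 2 edges)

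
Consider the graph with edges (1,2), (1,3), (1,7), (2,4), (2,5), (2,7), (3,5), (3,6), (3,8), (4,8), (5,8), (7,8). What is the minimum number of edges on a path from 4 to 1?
2 (path: 4 -> 2 -> 1, 2 edges)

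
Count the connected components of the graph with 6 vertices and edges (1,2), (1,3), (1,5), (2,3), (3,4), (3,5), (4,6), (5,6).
1 (components: {1, 2, 3, 4, 5, 6})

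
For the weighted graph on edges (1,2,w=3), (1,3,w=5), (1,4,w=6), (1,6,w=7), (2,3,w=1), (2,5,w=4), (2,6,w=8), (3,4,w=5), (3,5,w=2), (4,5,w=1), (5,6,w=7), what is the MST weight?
14 (MST edges: (1,2,w=3), (1,6,w=7), (2,3,w=1), (3,5,w=2), (4,5,w=1); sum of weights 3 + 7 + 1 + 2 + 1 = 14)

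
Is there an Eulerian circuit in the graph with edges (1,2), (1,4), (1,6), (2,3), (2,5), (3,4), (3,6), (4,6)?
No (6 vertices have odd degree: {1, 2, 3, 4, 5, 6}; Eulerian circuit requires 0)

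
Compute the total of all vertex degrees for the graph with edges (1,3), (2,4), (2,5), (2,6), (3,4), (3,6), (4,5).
14 (handshake: sum of degrees = 2|E| = 2 x 7 = 14)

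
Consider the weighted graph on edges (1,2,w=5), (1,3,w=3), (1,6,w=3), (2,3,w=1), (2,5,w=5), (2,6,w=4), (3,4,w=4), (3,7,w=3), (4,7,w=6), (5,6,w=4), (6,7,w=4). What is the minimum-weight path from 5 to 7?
8 (path: 5 -> 6 -> 7; weights 4 + 4 = 8)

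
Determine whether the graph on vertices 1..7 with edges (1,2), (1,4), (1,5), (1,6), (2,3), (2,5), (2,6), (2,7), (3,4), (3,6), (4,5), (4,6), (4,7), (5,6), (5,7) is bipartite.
No (odd cycle of length 3: 4 -> 1 -> 5 -> 4)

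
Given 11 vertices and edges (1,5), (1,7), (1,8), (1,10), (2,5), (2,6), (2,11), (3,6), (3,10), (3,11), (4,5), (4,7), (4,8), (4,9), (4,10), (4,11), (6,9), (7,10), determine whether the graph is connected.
Yes (BFS from 1 visits [1, 5, 7, 8, 10, 2, 4, 3, 6, 11, 9] — all 11 vertices reached)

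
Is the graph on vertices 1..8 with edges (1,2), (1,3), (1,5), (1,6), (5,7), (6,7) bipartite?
Yes. Partition: {1, 4, 7, 8}, {2, 3, 5, 6}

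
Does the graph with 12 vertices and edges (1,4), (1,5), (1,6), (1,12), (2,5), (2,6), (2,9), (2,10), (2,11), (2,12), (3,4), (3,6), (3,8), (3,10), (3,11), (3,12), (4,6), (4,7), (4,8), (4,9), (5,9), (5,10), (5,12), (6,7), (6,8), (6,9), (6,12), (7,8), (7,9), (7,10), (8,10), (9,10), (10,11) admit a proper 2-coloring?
No (odd cycle of length 3: 4 -> 1 -> 6 -> 4)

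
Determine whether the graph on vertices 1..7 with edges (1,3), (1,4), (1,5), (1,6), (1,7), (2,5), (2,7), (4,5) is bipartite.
No (odd cycle of length 3: 4 -> 1 -> 5 -> 4)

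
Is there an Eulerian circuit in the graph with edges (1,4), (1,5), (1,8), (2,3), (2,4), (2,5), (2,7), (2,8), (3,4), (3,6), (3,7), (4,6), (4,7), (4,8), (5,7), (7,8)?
No (4 vertices have odd degree: {1, 2, 5, 7}; Eulerian circuit requires 0)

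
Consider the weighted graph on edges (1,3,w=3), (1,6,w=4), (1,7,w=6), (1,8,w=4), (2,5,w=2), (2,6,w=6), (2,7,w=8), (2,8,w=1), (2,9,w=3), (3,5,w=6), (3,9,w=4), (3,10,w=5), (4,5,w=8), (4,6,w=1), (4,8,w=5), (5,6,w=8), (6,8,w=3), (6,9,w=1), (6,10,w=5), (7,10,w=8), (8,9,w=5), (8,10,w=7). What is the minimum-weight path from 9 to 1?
5 (path: 9 -> 6 -> 1; weights 1 + 4 = 5)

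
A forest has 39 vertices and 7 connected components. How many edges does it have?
32 (Each of the 7 component trees on V_i vertices has V_i - 1 edges; summing gives V - C = 39 - 7 = 32)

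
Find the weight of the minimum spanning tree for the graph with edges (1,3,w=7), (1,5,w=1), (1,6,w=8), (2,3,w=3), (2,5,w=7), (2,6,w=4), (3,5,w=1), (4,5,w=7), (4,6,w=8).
16 (MST edges: (1,5,w=1), (2,3,w=3), (2,6,w=4), (3,5,w=1), (4,5,w=7); sum of weights 1 + 3 + 4 + 1 + 7 = 16)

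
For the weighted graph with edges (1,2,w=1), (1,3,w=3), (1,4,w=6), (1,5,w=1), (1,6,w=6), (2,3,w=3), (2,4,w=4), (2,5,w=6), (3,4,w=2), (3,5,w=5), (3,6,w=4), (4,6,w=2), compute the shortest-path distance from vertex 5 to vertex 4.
6 (path: 5 -> 1 -> 3 -> 4; weights 1 + 3 + 2 = 6)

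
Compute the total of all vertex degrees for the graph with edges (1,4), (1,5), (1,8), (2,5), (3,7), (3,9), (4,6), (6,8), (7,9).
18 (handshake: sum of degrees = 2|E| = 2 x 9 = 18)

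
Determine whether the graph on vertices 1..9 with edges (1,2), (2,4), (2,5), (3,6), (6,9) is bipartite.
Yes. Partition: {1, 3, 4, 5, 7, 8, 9}, {2, 6}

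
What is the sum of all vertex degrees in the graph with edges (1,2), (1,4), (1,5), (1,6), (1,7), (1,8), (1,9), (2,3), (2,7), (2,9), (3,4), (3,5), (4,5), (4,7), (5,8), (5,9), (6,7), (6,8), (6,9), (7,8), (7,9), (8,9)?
44 (handshake: sum of degrees = 2|E| = 2 x 22 = 44)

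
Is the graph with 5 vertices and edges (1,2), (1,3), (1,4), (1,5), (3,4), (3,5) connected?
Yes (BFS from 1 visits [1, 2, 3, 4, 5] — all 5 vertices reached)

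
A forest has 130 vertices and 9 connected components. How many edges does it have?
121 (Each of the 9 component trees on V_i vertices has V_i - 1 edges; summing gives V - C = 130 - 9 = 121)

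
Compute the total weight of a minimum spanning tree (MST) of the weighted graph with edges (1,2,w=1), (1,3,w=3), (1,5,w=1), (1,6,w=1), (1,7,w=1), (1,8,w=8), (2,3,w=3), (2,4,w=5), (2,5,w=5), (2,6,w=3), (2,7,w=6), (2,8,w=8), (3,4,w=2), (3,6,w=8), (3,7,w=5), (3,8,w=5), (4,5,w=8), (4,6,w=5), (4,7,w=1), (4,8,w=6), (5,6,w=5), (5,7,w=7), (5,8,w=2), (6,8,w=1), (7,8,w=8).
8 (MST edges: (1,2,w=1), (1,5,w=1), (1,6,w=1), (1,7,w=1), (3,4,w=2), (4,7,w=1), (6,8,w=1); sum of weights 1 + 1 + 1 + 1 + 2 + 1 + 1 = 8)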